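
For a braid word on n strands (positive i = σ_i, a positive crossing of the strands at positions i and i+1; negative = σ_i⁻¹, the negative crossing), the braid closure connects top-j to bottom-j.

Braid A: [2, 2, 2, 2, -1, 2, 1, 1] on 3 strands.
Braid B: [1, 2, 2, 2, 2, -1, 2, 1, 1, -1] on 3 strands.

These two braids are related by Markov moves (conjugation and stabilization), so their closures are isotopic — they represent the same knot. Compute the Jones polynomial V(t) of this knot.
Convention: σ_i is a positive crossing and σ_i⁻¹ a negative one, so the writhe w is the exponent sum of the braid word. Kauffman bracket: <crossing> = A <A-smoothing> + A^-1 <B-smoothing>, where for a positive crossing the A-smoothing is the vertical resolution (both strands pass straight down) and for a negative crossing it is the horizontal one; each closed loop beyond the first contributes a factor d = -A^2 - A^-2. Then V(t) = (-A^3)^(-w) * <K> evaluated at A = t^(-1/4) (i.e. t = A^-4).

Markov-equivalent braids have isotopic closures, hence identical knot invariants. Strip the Markov moves from each word to reach a common short braid β, then compute V(t) once on β.
Braid A: s2 s2 s2 s2 s1^-1 s2 s1 s1 on 3 strands has no conjugating prefix/suffix or stabilization to strip; take β = s2 s2 s2 s2 s1^-1 s2 s1 s1.
Braid B: s1 s2 s2 s2 s2 s1^-1 s2 s1 s1 s1^-1 on 3 strands reduces by inverse Markov moves (closure unchanged at each step):
  Deconjugate: the word is γ·β·γ⁻¹ with γ = s1 (prefix) and γ⁻¹ = s1^-1 (suffix); strip both.
Reduced to β = s2 s2 s2 s2 s1^-1 s2 s1 s1 on 3 strands, 8 crossings.
Both give the same β = s2 s2 s2 s2 s1^-1 s2 s1 s1 on 3 strands, so one state sum suffices:
Braid: s2 s2 s2 s2 s1^-1 s2 s1 s1 on 3 strands, 8 crossings.
Writhe w = (#positive) - (#negative) = 7 - 1 = 6.
State-sum expansion of <K>. There are 2^8 = 256 states.
Smooth each crossing (0=||, 1=⌣⌢); contribution A^(Σ sign_k(1-2s_k)) * d^(L-1).
Tabulate the states by total A-exponent and number of loops L (A-exp: L × count):
  A^8: L=2 ×1
  A^6: L=1 ×5, L=3 ×3
  A^4: L=2 ×27, L=4 ×1
  A^2: L=1 ×18, L=3 ×38
  A^0: L=2 ×41, L=4 ×29
  A^-2: L=3 ×44, L=5 ×12
  A^-4: L=4 ×26, L=6 ×2
  A^-6: L=5 ×8
  A^-8: L=6 ×1
Each group contributes A^e * Σ count * d^(L-1):
Powers of d = -A^2 - A^-2: d^2 = A^4 + 2 + A^-4; d^3 = -A^6 - 3*A^2 - 3*A^-2 - A^-6; d^4 = A^8 + 4*A^4 + 6 + 4*A^-4 + A^-8; d^5 = -A^10 - 5*A^6 - 10*A^2 - 10*A^-2 - 5*A^-6 - A^-10.
  A^8 * (d) = -A^10 - A^6
  A^6 * (5 + 3*d^2) = 3*A^10 + 11*A^6 + 3*A^2
  A^4 * (27*d + d^3) = -A^10 - 30*A^6 - 30*A^2 - A^-2
  A^2 * (18 + 38*d^2) = 38*A^6 + 94*A^2 + 38*A^-2
  A^0 * (41*d + 29*d^3) = -29*A^6 - 128*A^2 - 128*A^-2 - 29*A^-6
  A^-2 * (44*d^2 + 12*d^4) = 12*A^6 + 92*A^2 + 160*A^-2 + 92*A^-6 + 12*A^-10
  A^-4 * (26*d^3 + 2*d^5) = -2*A^6 - 36*A^2 - 98*A^-2 - 98*A^-6 - 36*A^-10 - 2*A^-14
  A^-6 * (8*d^4) = 8*A^2 + 32*A^-2 + 48*A^-6 + 32*A^-10 + 8*A^-14
  A^-8 * (d^5) = -A^2 - 5*A^-2 - 10*A^-6 - 10*A^-10 - 5*A^-14 - A^-18
Summing the groups: <K> = A^10 - A^6 + 2*A^2 - 2*A^-2 + 3*A^-6 - 2*A^-10 + A^-14 - A^-18
Normalise by the writhe: (-A^3)^(-w) = (-A^3)^(-6) = A^-18, so f(A) = A^-18 * <K> = A^-8 - A^-12 + 2*A^-16 - 2*A^-20 + 3*A^-24 - 2*A^-28 + A^-32 - A^-36.
Substitute A = t^(-1/4), i.e. A^e → t^(-e/4): V(t) = -t^9 + t^8 - 2*t^7 + 3*t^6 - 2*t^5 + 2*t^4 - t^3 + t^2

Answer: -t^9 + t^8 - 2*t^7 + 3*t^6 - 2*t^5 + 2*t^4 - t^3 + t^2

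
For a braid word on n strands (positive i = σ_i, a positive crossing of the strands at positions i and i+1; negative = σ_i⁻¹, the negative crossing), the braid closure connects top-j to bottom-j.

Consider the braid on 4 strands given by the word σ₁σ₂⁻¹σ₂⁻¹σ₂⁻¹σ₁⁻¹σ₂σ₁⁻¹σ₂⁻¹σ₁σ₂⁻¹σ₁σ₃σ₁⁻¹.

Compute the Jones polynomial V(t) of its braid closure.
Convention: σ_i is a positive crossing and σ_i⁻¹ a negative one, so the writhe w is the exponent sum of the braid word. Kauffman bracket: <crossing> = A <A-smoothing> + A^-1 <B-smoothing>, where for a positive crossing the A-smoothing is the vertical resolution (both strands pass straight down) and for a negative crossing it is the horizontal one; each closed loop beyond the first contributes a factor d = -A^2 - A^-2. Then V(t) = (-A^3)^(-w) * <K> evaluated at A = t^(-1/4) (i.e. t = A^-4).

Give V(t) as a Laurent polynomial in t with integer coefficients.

-1 + 3*t^-1 - 3*t^-2 + 5*t^-3 - 5*t^-4 + 4*t^-5 - 3*t^-6 + 2*t^-7 - t^-8

Derivation:
The presented braid s1 s2^-1 s2^-1 s2^-1 s1^-1 s2 s1^-1 s2^-1 s1 s2^-1 s1 s3 s1^-1 on 4 strands reduces by inverse Markov moves (closure unchanged at each step):
  Deconjugate: the word is γ·β·γ⁻¹ with γ = s1 (prefix) and γ⁻¹ = s1^-1 (suffix); strip both.
  Destabilize: the word has the form β·s3 where s3 occurs only as the final letter (β ∈ B_3); drop it and the last strand → 3 strands.
Reduced to β = s2^-1 s2^-1 s2^-1 s1^-1 s2 s1^-1 s2^-1 s1 s2^-1 s1 on 3 strands, 10 crossings.
Compute on β:
Braid: s2^-1 s2^-1 s2^-1 s1^-1 s2 s1^-1 s2^-1 s1 s2^-1 s1 on 3 strands, 10 crossings.
Writhe w = (#positive) - (#negative) = 3 - 7 = -4.
Enumerate smoothing states for the bracket polynomial. There are 2^10 = 1024 states.
Each crossing splits two ways (0=vertical, 1=horizontal). The state's weight is A^(#A-smoothings - #B-smoothings) * d^(loops - 1).
Tabulate the states by total A-exponent and number of loops L (A-exp: L × count):
  A^10: L=6 ×1
  A^8: L=5 ×10
  A^6: L=4 ×41, L=6 ×4
  A^4: L=3 ×88, L=5 ×31, L=7 ×1
  A^2: L=2 ×102, L=4 ×99, L=6 ×9
  A^0: L=1 ×54, L=3 ×162, L=5 ×36
  A^-2: L=2 ×134, L=4 ×74, L=6 ×2
  A^-4: L=1 ×30, L=3 ×82, L=5 ×8
  A^-6: L=2 ×32, L=4 ×13
  A^-8: L=1 ×3, L=3 ×7
  A^-10: L=2 ×1
Each group contributes A^e * Σ count * d^(L-1):
Powers of d = -A^2 - A^-2: d^2 = A^4 + 2 + A^-4; d^3 = -A^6 - 3*A^2 - 3*A^-2 - A^-6; d^4 = A^8 + 4*A^4 + 6 + 4*A^-4 + A^-8; d^5 = -A^10 - 5*A^6 - 10*A^2 - 10*A^-2 - 5*A^-6 - A^-10; d^6 = A^12 + 6*A^8 + 15*A^4 + 20 + 15*A^-4 + 6*A^-8 + A^-12.
  A^10 * (d^5) = -A^20 - 5*A^16 - 10*A^12 - 10*A^8 - 5*A^4 - 1
  A^8 * (10*d^4) = 10*A^16 + 40*A^12 + 60*A^8 + 40*A^4 + 10
  A^6 * (41*d^3 + 4*d^5) = -4*A^16 - 61*A^12 - 163*A^8 - 163*A^4 - 61 - 4*A^-4
  A^4 * (88*d^2 + 31*d^4 + d^6) = A^16 + 37*A^12 + 227*A^8 + 382*A^4 + 227 + 37*A^-4 + A^-8
  A^2 * (102*d + 99*d^3 + 9*d^5) = -9*A^12 - 144*A^8 - 489*A^4 - 489 - 144*A^-4 - 9*A^-8
  A^0 * (54 + 162*d^2 + 36*d^4) = 36*A^8 + 306*A^4 + 594 + 306*A^-4 + 36*A^-8
  A^-2 * (134*d + 74*d^3 + 2*d^5) = -2*A^8 - 84*A^4 - 376 - 376*A^-4 - 84*A^-8 - 2*A^-12
  A^-4 * (30 + 82*d^2 + 8*d^4) = 8*A^4 + 114 + 242*A^-4 + 114*A^-8 + 8*A^-12
  A^-6 * (32*d + 13*d^3) = -13 - 71*A^-4 - 71*A^-8 - 13*A^-12
  A^-8 * (3 + 7*d^2) = 7*A^-4 + 17*A^-8 + 7*A^-12
  A^-10 * (d) = -A^-8 - A^-12
Summing the groups: <K> = -A^20 + 2*A^16 - 3*A^12 + 4*A^8 - 5*A^4 + 5 - 3*A^-4 + 3*A^-8 - A^-12
Normalise by the writhe: (-A^3)^(-w) = (-A^3)^(4) = A^12, so f(A) = A^12 * <K> = -A^32 + 2*A^28 - 3*A^24 + 4*A^20 - 5*A^16 + 5*A^12 - 3*A^8 + 3*A^4 - 1.
Substitute A = t^(-1/4), i.e. A^e → t^(-e/4): V(t) = -1 + 3*t^-1 - 3*t^-2 + 5*t^-3 - 5*t^-4 + 4*t^-5 - 3*t^-6 + 2*t^-7 - t^-8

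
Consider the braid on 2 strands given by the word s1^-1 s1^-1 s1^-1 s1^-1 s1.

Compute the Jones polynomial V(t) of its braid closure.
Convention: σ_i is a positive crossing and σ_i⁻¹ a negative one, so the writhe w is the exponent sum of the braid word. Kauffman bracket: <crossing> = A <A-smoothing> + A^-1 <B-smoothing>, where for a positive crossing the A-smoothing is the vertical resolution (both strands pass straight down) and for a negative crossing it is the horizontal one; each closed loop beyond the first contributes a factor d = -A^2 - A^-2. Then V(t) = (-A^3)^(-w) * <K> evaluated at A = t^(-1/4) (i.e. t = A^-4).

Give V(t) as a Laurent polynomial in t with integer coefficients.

The presented braid s1^-1 s1^-1 s1^-1 s1^-1 s1 on 2 strands reduces by inverse Markov moves (closure unchanged at each step):
  Deconjugate: the word is γ·β·γ⁻¹ with γ = s1^-1 (prefix) and γ⁻¹ = s1 (suffix); strip both.
Reduced to β = s1^-1 s1^-1 s1^-1 on 2 strands, 3 crossings.
Compute on β:
Braid: s1^-1 s1^-1 s1^-1 on 2 strands, 3 crossings.
Writhe w = (#positive) - (#negative) = 0 - 3 = -3.
State-sum expansion of <K>. There are 2^3 = 8 states.
Smooth each crossing (0=||, 1=⌣⌢); contribution A^(Σ sign_k(1-2s_k)) * d^(L-1).
  state 000: A-exp=-3, loops=2, term = A^-3 * d^1
  state 001: A-exp=-1, loops=1, term = A^-1 * d^0
  state 010: A-exp=-1, loops=1, term = A^-1 * d^0
  state 011: A-exp=+1, loops=2, term = A^1 * d^1
  state 100: A-exp=-1, loops=1, term = A^-1 * d^0
  state 101: A-exp=+1, loops=2, term = A^1 * d^1
  state 110: A-exp=+1, loops=2, term = A^1 * d^1
  state 111: A-exp=+3, loops=3, term = A^3 * d^2
Collect the terms by A-exponent (count of states per loop number):
Powers of d = -A^2 - A^-2: d^2 = A^4 + 2 + A^-4.
  A^3 * (d^2) = A^7 + 2*A^3 + A^-1
  A^1 * (3*d) = -3*A^3 - 3*A^-1
  A^-1 * (3) = 3*A^-1
  A^-3 * (d) = -A^-1 - A^-5
Summing the groups: <K> = A^7 - A^3 - A^-5
Normalise by the writhe: (-A^3)^(-w) = (-A^3)^(3) = -A^9, so f(A) = -A^9 * <K> = -A^16 + A^12 + A^4.
Substitute A = t^(-1/4), i.e. A^e → t^(-e/4): V(t) = t^-1 + t^-3 - t^-4

Answer: t^-1 + t^-3 - t^-4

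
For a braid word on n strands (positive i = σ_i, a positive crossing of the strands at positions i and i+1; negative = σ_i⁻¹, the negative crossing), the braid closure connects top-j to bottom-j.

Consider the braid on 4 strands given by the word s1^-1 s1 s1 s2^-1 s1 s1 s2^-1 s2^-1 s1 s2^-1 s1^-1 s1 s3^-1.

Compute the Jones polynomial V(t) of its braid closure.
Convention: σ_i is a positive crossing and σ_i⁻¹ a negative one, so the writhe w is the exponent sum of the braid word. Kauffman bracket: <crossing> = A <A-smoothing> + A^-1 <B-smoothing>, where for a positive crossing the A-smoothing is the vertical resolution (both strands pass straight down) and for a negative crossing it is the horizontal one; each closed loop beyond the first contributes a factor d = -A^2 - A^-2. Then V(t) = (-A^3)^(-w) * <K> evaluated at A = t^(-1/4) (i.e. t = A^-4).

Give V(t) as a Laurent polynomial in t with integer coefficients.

t^4 - 3*t^3 + 5*t^2 - 6*t + 7 - 6*t^-1 + 5*t^-2 - 3*t^-3 + t^-4

Derivation:
The presented braid s1^-1 s1 s1 s2^-1 s1 s1 s2^-1 s2^-1 s1 s2^-1 s1^-1 s1 s3^-1 on 4 strands reduces by inverse Markov moves (closure unchanged at each step):
  Destabilize: the word has the form β·s3^-1 where s3^-1 occurs only as the final letter (β ∈ B_3); drop it and the last strand → 3 strands.
  Deconjugate: the word is γ·β·γ⁻¹ with γ = s1^-1 s1 (prefix) and γ⁻¹ = s1^-1 s1 (suffix); strip both.
Reduced to β = s1 s2^-1 s1 s1 s2^-1 s2^-1 s1 s2^-1 on 3 strands, 8 crossings.
Compute on β:
Braid: s1 s2^-1 s1 s1 s2^-1 s2^-1 s1 s2^-1 on 3 strands, 8 crossings.
Writhe w = (#positive) - (#negative) = 4 - 4 = 0.
State-sum expansion of <K>. There are 2^8 = 256 states.
Smooth each crossing (0=||, 1=⌣⌢); contribution A^(Σ sign_k(1-2s_k)) * d^(L-1).
Tabulate the states by total A-exponent and number of loops L (A-exp: L × count):
  A^8: L=5 ×1
  A^6: L=4 ×8
  A^4: L=3 ×27, L=5 ×1
  A^2: L=2 ×47, L=4 ×9
  A^0: L=1 ×37, L=3 ×32, L=5 ×1
  A^-2: L=2 ×47, L=4 ×9
  A^-4: L=3 ×27, L=5 ×1
  A^-6: L=4 ×8
  A^-8: L=5 ×1
Each group contributes A^e * Σ count * d^(L-1):
Powers of d = -A^2 - A^-2: d^2 = A^4 + 2 + A^-4; d^3 = -A^6 - 3*A^2 - 3*A^-2 - A^-6; d^4 = A^8 + 4*A^4 + 6 + 4*A^-4 + A^-8.
  A^8 * (d^4) = A^16 + 4*A^12 + 6*A^8 + 4*A^4 + 1
  A^6 * (8*d^3) = -8*A^12 - 24*A^8 - 24*A^4 - 8
  A^4 * (27*d^2 + d^4) = A^12 + 31*A^8 + 60*A^4 + 31 + A^-4
  A^2 * (47*d + 9*d^3) = -9*A^8 - 74*A^4 - 74 - 9*A^-4
  A^0 * (37 + 32*d^2 + d^4) = A^8 + 36*A^4 + 107 + 36*A^-4 + A^-8
  A^-2 * (47*d + 9*d^3) = -9*A^4 - 74 - 74*A^-4 - 9*A^-8
  A^-4 * (27*d^2 + d^4) = A^4 + 31 + 60*A^-4 + 31*A^-8 + A^-12
  A^-6 * (8*d^3) = -8 - 24*A^-4 - 24*A^-8 - 8*A^-12
  A^-8 * (d^4) = 1 + 4*A^-4 + 6*A^-8 + 4*A^-12 + A^-16
Summing the groups: <K> = A^16 - 3*A^12 + 5*A^8 - 6*A^4 + 7 - 6*A^-4 + 5*A^-8 - 3*A^-12 + A^-16
Normalise by the writhe: (-A^3)^(-w) = (-A^3)^(0) = 1, so f(A) = 1 * <K> = A^16 - 3*A^12 + 5*A^8 - 6*A^4 + 7 - 6*A^-4 + 5*A^-8 - 3*A^-12 + A^-16.
Substitute A = t^(-1/4), i.e. A^e → t^(-e/4): V(t) = t^4 - 3*t^3 + 5*t^2 - 6*t + 7 - 6*t^-1 + 5*t^-2 - 3*t^-3 + t^-4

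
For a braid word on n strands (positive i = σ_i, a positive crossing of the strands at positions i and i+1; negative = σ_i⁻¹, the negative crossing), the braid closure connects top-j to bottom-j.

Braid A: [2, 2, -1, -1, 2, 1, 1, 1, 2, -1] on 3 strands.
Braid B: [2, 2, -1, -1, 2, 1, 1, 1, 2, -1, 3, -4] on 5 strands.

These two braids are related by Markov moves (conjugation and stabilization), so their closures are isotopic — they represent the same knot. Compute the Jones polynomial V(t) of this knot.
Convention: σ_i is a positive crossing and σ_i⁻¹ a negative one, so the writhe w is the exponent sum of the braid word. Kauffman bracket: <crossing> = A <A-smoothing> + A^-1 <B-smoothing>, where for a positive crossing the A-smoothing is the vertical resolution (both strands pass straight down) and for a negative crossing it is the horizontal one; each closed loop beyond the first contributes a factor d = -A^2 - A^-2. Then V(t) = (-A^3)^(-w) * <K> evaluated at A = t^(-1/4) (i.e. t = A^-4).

Markov-equivalent braids have isotopic closures, hence identical knot invariants. Strip the Markov moves from each word to reach a common short braid β, then compute V(t) once on β.
Braid A: s2 s2 s1^-1 s1^-1 s2 s1 s1 s1 s2 s1^-1 on 3 strands has no conjugating prefix/suffix or stabilization to strip; take β = s2 s2 s1^-1 s1^-1 s2 s1 s1 s1 s2 s1^-1.
Braid B: s2 s2 s1^-1 s1^-1 s2 s1 s1 s1 s2 s1^-1 s3 s4^-1 on 5 strands reduces by inverse Markov moves (closure unchanged at each step):
  Destabilize: the word has the form β·s4^-1 where s4^-1 occurs only as the final letter (β ∈ B_4); drop it and the last strand → 4 strands.
  Destabilize: the word has the form β·s3 where s3 occurs only as the final letter (β ∈ B_3); drop it and the last strand → 3 strands.
Reduced to β = s2 s2 s1^-1 s1^-1 s2 s1 s1 s1 s2 s1^-1 on 3 strands, 10 crossings.
Both give the same β = s2 s2 s1^-1 s1^-1 s2 s1 s1 s1 s2 s1^-1 on 3 strands, so one state sum suffices:
Braid: s2 s2 s1^-1 s1^-1 s2 s1 s1 s1 s2 s1^-1 on 3 strands, 10 crossings.
Writhe w = (#positive) - (#negative) = 7 - 3 = 4.
Computing the Kauffman bracket via state sum. There are 2^10 = 1024 states.
For each crossing: s=0 is the vertical smoothing, s=1 horizontal. Crossing k contributes A^(sign_k * (1 - 2*s_k)); loop factor d = -A^2 - A^-2.
Tabulate the states by total A-exponent and number of loops L (A-exp: L × count):
  A^10: L=4 ×1
  A^8: L=3 ×7, L=5 ×3
  A^6: L=2 ×19, L=4 ×23, L=6 ×3
  A^4: L=1 ×20, L=3 ×75, L=5 ×24, L=7 ×1
  A^2: L=2 ×114, L=4 ×86, L=6 ×10
  A^0: L=1 ×51, L=3 ×155, L=5 ×45, L=7 ×1
  A^-2: L=2 ×102, L=4 ×98, L=6 ×10
  A^-4: L=3 ×89, L=5 ×30, L=7 ×1
  A^-6: L=4 ×41, L=6 ×4
  A^-8: L=5 ×10
  A^-10: L=6 ×1
Each group contributes A^e * Σ count * d^(L-1):
Powers of d = -A^2 - A^-2: d^2 = A^4 + 2 + A^-4; d^3 = -A^6 - 3*A^2 - 3*A^-2 - A^-6; d^4 = A^8 + 4*A^4 + 6 + 4*A^-4 + A^-8; d^5 = -A^10 - 5*A^6 - 10*A^2 - 10*A^-2 - 5*A^-6 - A^-10; d^6 = A^12 + 6*A^8 + 15*A^4 + 20 + 15*A^-4 + 6*A^-8 + A^-12.
  A^10 * (d^3) = -A^16 - 3*A^12 - 3*A^8 - A^4
  A^8 * (7*d^2 + 3*d^4) = 3*A^16 + 19*A^12 + 32*A^8 + 19*A^4 + 3
  A^6 * (19*d + 23*d^3 + 3*d^5) = -3*A^16 - 38*A^12 - 118*A^8 - 118*A^4 - 38 - 3*A^-4
  A^4 * (20 + 75*d^2 + 24*d^4 + d^6) = A^16 + 30*A^12 + 186*A^8 + 334*A^4 + 186 + 30*A^-4 + A^-8
  A^2 * (114*d + 86*d^3 + 10*d^5) = -10*A^12 - 136*A^8 - 472*A^4 - 472 - 136*A^-4 - 10*A^-8
  A^0 * (51 + 155*d^2 + 45*d^4 + d^6) = A^12 + 51*A^8 + 350*A^4 + 651 + 350*A^-4 + 51*A^-8 + A^-12
  A^-2 * (102*d + 98*d^3 + 10*d^5) = -10*A^8 - 148*A^4 - 496 - 496*A^-4 - 148*A^-8 - 10*A^-12
  A^-4 * (89*d^2 + 30*d^4 + d^6) = A^8 + 36*A^4 + 224 + 378*A^-4 + 224*A^-8 + 36*A^-12 + A^-16
  A^-6 * (41*d^3 + 4*d^5) = -4*A^4 - 61 - 163*A^-4 - 163*A^-8 - 61*A^-12 - 4*A^-16
  A^-8 * (10*d^4) = 10 + 40*A^-4 + 60*A^-8 + 40*A^-12 + 10*A^-16
  A^-10 * (d^5) = -1 - 5*A^-4 - 10*A^-8 - 10*A^-12 - 5*A^-16 - A^-20
Summing the groups: <K> = -A^12 + 3*A^8 - 4*A^4 + 6 - 5*A^-4 + 5*A^-8 - 4*A^-12 + 2*A^-16 - A^-20
Normalise by the writhe: (-A^3)^(-w) = (-A^3)^(-4) = A^-12, so f(A) = A^-12 * <K> = -1 + 3*A^-4 - 4*A^-8 + 6*A^-12 - 5*A^-16 + 5*A^-20 - 4*A^-24 + 2*A^-28 - A^-32.
Substitute A = t^(-1/4), i.e. A^e → t^(-e/4): V(t) = -t^8 + 2*t^7 - 4*t^6 + 5*t^5 - 5*t^4 + 6*t^3 - 4*t^2 + 3*t - 1

Answer: -t^8 + 2*t^7 - 4*t^6 + 5*t^5 - 5*t^4 + 6*t^3 - 4*t^2 + 3*t - 1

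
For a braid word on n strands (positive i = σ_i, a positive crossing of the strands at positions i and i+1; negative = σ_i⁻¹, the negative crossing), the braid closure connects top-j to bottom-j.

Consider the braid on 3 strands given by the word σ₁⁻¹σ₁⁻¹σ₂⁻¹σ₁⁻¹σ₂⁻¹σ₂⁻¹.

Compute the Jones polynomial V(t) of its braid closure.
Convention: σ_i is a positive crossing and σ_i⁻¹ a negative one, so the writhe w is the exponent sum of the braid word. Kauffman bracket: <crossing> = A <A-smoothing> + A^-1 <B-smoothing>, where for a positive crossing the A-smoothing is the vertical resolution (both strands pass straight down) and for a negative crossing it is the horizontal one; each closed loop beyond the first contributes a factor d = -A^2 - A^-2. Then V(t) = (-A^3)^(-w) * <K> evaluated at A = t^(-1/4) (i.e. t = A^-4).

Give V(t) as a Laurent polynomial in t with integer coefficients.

Braid: s1^-1 s1^-1 s2^-1 s1^-1 s2^-1 s2^-1 on 3 strands, 6 crossings.
Writhe w = (#positive) - (#negative) = 0 - 6 = -6.
Computing the Kauffman bracket via state sum. There are 2^6 = 64 states.
Each crossing splits two ways (0=vertical, 1=horizontal). The state's weight is A^(#A-smoothings - #B-smoothings) * d^(loops - 1).
Tabulate the states by total A-exponent and number of loops L (A-exp: L × count):
  A^6: L=3 ×1
  A^4: L=2 ×4, L=4 ×2
  A^2: L=1 ×4, L=3 ×11
  A^0: L=2 ×18, L=4 ×2
  A^-2: L=1 ×9, L=3 ×6
  A^-4: L=2 ×6
  A^-6: L=3 ×1
Each group contributes A^e * Σ count * d^(L-1):
Powers of d = -A^2 - A^-2: d^2 = A^4 + 2 + A^-4; d^3 = -A^6 - 3*A^2 - 3*A^-2 - A^-6.
  A^6 * (d^2) = A^10 + 2*A^6 + A^2
  A^4 * (4*d + 2*d^3) = -2*A^10 - 10*A^6 - 10*A^2 - 2*A^-2
  A^2 * (4 + 11*d^2) = 11*A^6 + 26*A^2 + 11*A^-2
  A^0 * (18*d + 2*d^3) = -2*A^6 - 24*A^2 - 24*A^-2 - 2*A^-6
  A^-2 * (9 + 6*d^2) = 6*A^2 + 21*A^-2 + 6*A^-6
  A^-4 * (6*d) = -6*A^-2 - 6*A^-6
  A^-6 * (d^2) = A^-2 + 2*A^-6 + A^-10
Summing the groups: <K> = -A^10 + A^6 - A^2 + A^-2 + A^-10
Normalise by the writhe: (-A^3)^(-w) = (-A^3)^(6) = A^18, so f(A) = A^18 * <K> = -A^28 + A^24 - A^20 + A^16 + A^8.
Substitute A = t^(-1/4), i.e. A^e → t^(-e/4): V(t) = t^-2 + t^-4 - t^-5 + t^-6 - t^-7

Answer: t^-2 + t^-4 - t^-5 + t^-6 - t^-7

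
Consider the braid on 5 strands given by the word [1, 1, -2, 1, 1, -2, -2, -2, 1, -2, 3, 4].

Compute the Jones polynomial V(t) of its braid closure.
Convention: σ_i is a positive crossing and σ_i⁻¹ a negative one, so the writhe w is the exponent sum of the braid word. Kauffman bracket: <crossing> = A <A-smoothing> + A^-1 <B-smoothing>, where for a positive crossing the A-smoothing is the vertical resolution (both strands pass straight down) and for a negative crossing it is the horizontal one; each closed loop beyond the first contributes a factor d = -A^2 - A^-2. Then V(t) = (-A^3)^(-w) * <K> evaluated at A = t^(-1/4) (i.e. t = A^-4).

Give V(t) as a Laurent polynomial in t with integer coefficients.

The presented braid s1 s1 s2^-1 s1 s1 s2^-1 s2^-1 s2^-1 s1 s2^-1 s3 s4 on 5 strands reduces by inverse Markov moves (closure unchanged at each step):
  Destabilize: the word has the form β·s4 where s4 occurs only as the final letter (β ∈ B_4); drop it and the last strand → 4 strands.
  Destabilize: the word has the form β·s3 where s3 occurs only as the final letter (β ∈ B_3); drop it and the last strand → 3 strands.
Reduced to β = s1 s1 s2^-1 s1 s1 s2^-1 s2^-1 s2^-1 s1 s2^-1 on 3 strands, 10 crossings.
Compute on β:
Braid: s1 s1 s2^-1 s1 s1 s2^-1 s2^-1 s2^-1 s1 s2^-1 on 3 strands, 10 crossings.
Writhe w = (#positive) - (#negative) = 5 - 5 = 0.
Computing the Kauffman bracket via state sum. There are 2^10 = 1024 states.
Smooth each crossing (0=||, 1=⌣⌢); contribution A^(Σ sign_k(1-2s_k)) * d^(L-1).
Tabulate the states by total A-exponent and number of loops L (A-exp: L × count):
  A^10: L=6 ×1
  A^8: L=5 ×10
  A^6: L=4 ×43, L=6 ×2
  A^4: L=3 ×98, L=5 ×22
  A^2: L=2 ×121, L=4 ×83, L=6 ×6
  A^0: L=1 ×73, L=3 ×140, L=5 ×38, L=7 ×1
  A^-2: L=2 ×121, L=4 ×79, L=6 ×10
  A^-4: L=3 ×95, L=5 ×24, L=7 ×1
  A^-6: L=4 ×42, L=6 ×3
  A^-8: L=5 ×10
  A^-10: L=6 ×1
Each group contributes A^e * Σ count * d^(L-1):
Powers of d = -A^2 - A^-2: d^2 = A^4 + 2 + A^-4; d^3 = -A^6 - 3*A^2 - 3*A^-2 - A^-6; d^4 = A^8 + 4*A^4 + 6 + 4*A^-4 + A^-8; d^5 = -A^10 - 5*A^6 - 10*A^2 - 10*A^-2 - 5*A^-6 - A^-10; d^6 = A^12 + 6*A^8 + 15*A^4 + 20 + 15*A^-4 + 6*A^-8 + A^-12.
  A^10 * (d^5) = -A^20 - 5*A^16 - 10*A^12 - 10*A^8 - 5*A^4 - 1
  A^8 * (10*d^4) = 10*A^16 + 40*A^12 + 60*A^8 + 40*A^4 + 10
  A^6 * (43*d^3 + 2*d^5) = -2*A^16 - 53*A^12 - 149*A^8 - 149*A^4 - 53 - 2*A^-4
  A^4 * (98*d^2 + 22*d^4) = 22*A^12 + 186*A^8 + 328*A^4 + 186 + 22*A^-4
  A^2 * (121*d + 83*d^3 + 6*d^5) = -6*A^12 - 113*A^8 - 430*A^4 - 430 - 113*A^-4 - 6*A^-8
  A^0 * (73 + 140*d^2 + 38*d^4 + d^6) = A^12 + 44*A^8 + 307*A^4 + 601 + 307*A^-4 + 44*A^-8 + A^-12
  A^-2 * (121*d + 79*d^3 + 10*d^5) = -10*A^8 - 129*A^4 - 458 - 458*A^-4 - 129*A^-8 - 10*A^-12
  A^-4 * (95*d^2 + 24*d^4 + d^6) = A^8 + 30*A^4 + 206 + 354*A^-4 + 206*A^-8 + 30*A^-12 + A^-16
  A^-6 * (42*d^3 + 3*d^5) = -3*A^4 - 57 - 156*A^-4 - 156*A^-8 - 57*A^-12 - 3*A^-16
  A^-8 * (10*d^4) = 10 + 40*A^-4 + 60*A^-8 + 40*A^-12 + 10*A^-16
  A^-10 * (d^5) = -1 - 5*A^-4 - 10*A^-8 - 10*A^-12 - 5*A^-16 - A^-20
Summing the groups: <K> = -A^20 + 3*A^16 - 6*A^12 + 9*A^8 - 11*A^4 + 13 - 11*A^-4 + 9*A^-8 - 6*A^-12 + 3*A^-16 - A^-20
Normalise by the writhe: (-A^3)^(-w) = (-A^3)^(0) = 1, so f(A) = 1 * <K> = -A^20 + 3*A^16 - 6*A^12 + 9*A^8 - 11*A^4 + 13 - 11*A^-4 + 9*A^-8 - 6*A^-12 + 3*A^-16 - A^-20.
Substitute A = t^(-1/4), i.e. A^e → t^(-e/4): V(t) = -t^5 + 3*t^4 - 6*t^3 + 9*t^2 - 11*t + 13 - 11*t^-1 + 9*t^-2 - 6*t^-3 + 3*t^-4 - t^-5

Answer: -t^5 + 3*t^4 - 6*t^3 + 9*t^2 - 11*t + 13 - 11*t^-1 + 9*t^-2 - 6*t^-3 + 3*t^-4 - t^-5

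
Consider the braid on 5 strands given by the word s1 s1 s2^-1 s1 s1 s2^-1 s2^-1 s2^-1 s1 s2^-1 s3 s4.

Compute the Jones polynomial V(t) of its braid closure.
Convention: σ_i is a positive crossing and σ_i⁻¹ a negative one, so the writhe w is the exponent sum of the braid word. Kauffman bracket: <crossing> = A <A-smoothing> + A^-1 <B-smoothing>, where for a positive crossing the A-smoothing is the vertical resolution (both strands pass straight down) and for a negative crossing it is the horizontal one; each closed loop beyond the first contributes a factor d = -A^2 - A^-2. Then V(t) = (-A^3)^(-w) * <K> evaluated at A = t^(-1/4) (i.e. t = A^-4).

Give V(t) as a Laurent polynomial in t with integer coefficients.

The presented braid s1 s1 s2^-1 s1 s1 s2^-1 s2^-1 s2^-1 s1 s2^-1 s3 s4 on 5 strands reduces by inverse Markov moves (closure unchanged at each step):
  Destabilize: the word has the form β·s4 where s4 occurs only as the final letter (β ∈ B_4); drop it and the last strand → 4 strands.
  Destabilize: the word has the form β·s3 where s3 occurs only as the final letter (β ∈ B_3); drop it and the last strand → 3 strands.
Reduced to β = s1 s1 s2^-1 s1 s1 s2^-1 s2^-1 s2^-1 s1 s2^-1 on 3 strands, 10 crossings.
Compute on β:
Braid: s1 s1 s2^-1 s1 s1 s2^-1 s2^-1 s2^-1 s1 s2^-1 on 3 strands, 10 crossings.
Writhe w = (#positive) - (#negative) = 5 - 5 = 0.
Enumerate smoothing states for the bracket polynomial. There are 2^10 = 1024 states.
Each crossing splits two ways (0=vertical, 1=horizontal). The state's weight is A^(#A-smoothings - #B-smoothings) * d^(loops - 1).
Tabulate the states by total A-exponent and number of loops L (A-exp: L × count):
  A^10: L=6 ×1
  A^8: L=5 ×10
  A^6: L=4 ×43, L=6 ×2
  A^4: L=3 ×98, L=5 ×22
  A^2: L=2 ×121, L=4 ×83, L=6 ×6
  A^0: L=1 ×73, L=3 ×140, L=5 ×38, L=7 ×1
  A^-2: L=2 ×121, L=4 ×79, L=6 ×10
  A^-4: L=3 ×95, L=5 ×24, L=7 ×1
  A^-6: L=4 ×42, L=6 ×3
  A^-8: L=5 ×10
  A^-10: L=6 ×1
Each group contributes A^e * Σ count * d^(L-1):
Powers of d = -A^2 - A^-2: d^2 = A^4 + 2 + A^-4; d^3 = -A^6 - 3*A^2 - 3*A^-2 - A^-6; d^4 = A^8 + 4*A^4 + 6 + 4*A^-4 + A^-8; d^5 = -A^10 - 5*A^6 - 10*A^2 - 10*A^-2 - 5*A^-6 - A^-10; d^6 = A^12 + 6*A^8 + 15*A^4 + 20 + 15*A^-4 + 6*A^-8 + A^-12.
  A^10 * (d^5) = -A^20 - 5*A^16 - 10*A^12 - 10*A^8 - 5*A^4 - 1
  A^8 * (10*d^4) = 10*A^16 + 40*A^12 + 60*A^8 + 40*A^4 + 10
  A^6 * (43*d^3 + 2*d^5) = -2*A^16 - 53*A^12 - 149*A^8 - 149*A^4 - 53 - 2*A^-4
  A^4 * (98*d^2 + 22*d^4) = 22*A^12 + 186*A^8 + 328*A^4 + 186 + 22*A^-4
  A^2 * (121*d + 83*d^3 + 6*d^5) = -6*A^12 - 113*A^8 - 430*A^4 - 430 - 113*A^-4 - 6*A^-8
  A^0 * (73 + 140*d^2 + 38*d^4 + d^6) = A^12 + 44*A^8 + 307*A^4 + 601 + 307*A^-4 + 44*A^-8 + A^-12
  A^-2 * (121*d + 79*d^3 + 10*d^5) = -10*A^8 - 129*A^4 - 458 - 458*A^-4 - 129*A^-8 - 10*A^-12
  A^-4 * (95*d^2 + 24*d^4 + d^6) = A^8 + 30*A^4 + 206 + 354*A^-4 + 206*A^-8 + 30*A^-12 + A^-16
  A^-6 * (42*d^3 + 3*d^5) = -3*A^4 - 57 - 156*A^-4 - 156*A^-8 - 57*A^-12 - 3*A^-16
  A^-8 * (10*d^4) = 10 + 40*A^-4 + 60*A^-8 + 40*A^-12 + 10*A^-16
  A^-10 * (d^5) = -1 - 5*A^-4 - 10*A^-8 - 10*A^-12 - 5*A^-16 - A^-20
Summing the groups: <K> = -A^20 + 3*A^16 - 6*A^12 + 9*A^8 - 11*A^4 + 13 - 11*A^-4 + 9*A^-8 - 6*A^-12 + 3*A^-16 - A^-20
Normalise by the writhe: (-A^3)^(-w) = (-A^3)^(0) = 1, so f(A) = 1 * <K> = -A^20 + 3*A^16 - 6*A^12 + 9*A^8 - 11*A^4 + 13 - 11*A^-4 + 9*A^-8 - 6*A^-12 + 3*A^-16 - A^-20.
Substitute A = t^(-1/4), i.e. A^e → t^(-e/4): V(t) = -t^5 + 3*t^4 - 6*t^3 + 9*t^2 - 11*t + 13 - 11*t^-1 + 9*t^-2 - 6*t^-3 + 3*t^-4 - t^-5

Answer: -t^5 + 3*t^4 - 6*t^3 + 9*t^2 - 11*t + 13 - 11*t^-1 + 9*t^-2 - 6*t^-3 + 3*t^-4 - t^-5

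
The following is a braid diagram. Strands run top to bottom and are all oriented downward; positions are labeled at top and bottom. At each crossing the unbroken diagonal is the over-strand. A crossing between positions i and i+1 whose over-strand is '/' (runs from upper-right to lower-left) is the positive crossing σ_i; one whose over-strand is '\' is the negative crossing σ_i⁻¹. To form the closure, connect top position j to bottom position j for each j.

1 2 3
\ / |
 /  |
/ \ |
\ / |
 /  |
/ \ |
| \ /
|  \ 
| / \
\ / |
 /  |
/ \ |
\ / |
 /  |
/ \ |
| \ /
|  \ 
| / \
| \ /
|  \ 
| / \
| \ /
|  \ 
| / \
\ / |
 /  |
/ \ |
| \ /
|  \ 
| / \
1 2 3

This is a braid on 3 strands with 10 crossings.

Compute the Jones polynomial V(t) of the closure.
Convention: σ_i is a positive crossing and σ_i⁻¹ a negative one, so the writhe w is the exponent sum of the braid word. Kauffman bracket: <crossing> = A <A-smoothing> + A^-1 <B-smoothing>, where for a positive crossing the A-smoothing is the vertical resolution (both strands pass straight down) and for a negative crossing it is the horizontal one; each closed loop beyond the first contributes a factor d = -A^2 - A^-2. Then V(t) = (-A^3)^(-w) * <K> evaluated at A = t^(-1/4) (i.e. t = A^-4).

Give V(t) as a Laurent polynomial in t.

Reading the diagram top to bottom ('/'-over between positions i,i+1 = s_i, '\'-over = s_i^-1): braid word = s1 s1 s2^-1 s1 s1 s2^-1 s2^-1 s2^-1 s1 s2^-1.
Braid: s1 s1 s2^-1 s1 s1 s2^-1 s2^-1 s2^-1 s1 s2^-1 on 3 strands, 10 crossings.
Writhe w = (#positive) - (#negative) = 5 - 5 = 0.
Enumerate smoothing states for the bracket polynomial. There are 2^10 = 1024 states.
Each crossing splits two ways (0=vertical, 1=horizontal). The state's weight is A^(#A-smoothings - #B-smoothings) * d^(loops - 1).
Tabulate the states by total A-exponent and number of loops L (A-exp: L × count):
  A^10: L=6 ×1
  A^8: L=5 ×10
  A^6: L=4 ×43, L=6 ×2
  A^4: L=3 ×98, L=5 ×22
  A^2: L=2 ×121, L=4 ×83, L=6 ×6
  A^0: L=1 ×73, L=3 ×140, L=5 ×38, L=7 ×1
  A^-2: L=2 ×121, L=4 ×79, L=6 ×10
  A^-4: L=3 ×95, L=5 ×24, L=7 ×1
  A^-6: L=4 ×42, L=6 ×3
  A^-8: L=5 ×10
  A^-10: L=6 ×1
Each group contributes A^e * Σ count * d^(L-1):
Powers of d = -A^2 - A^-2: d^2 = A^4 + 2 + A^-4; d^3 = -A^6 - 3*A^2 - 3*A^-2 - A^-6; d^4 = A^8 + 4*A^4 + 6 + 4*A^-4 + A^-8; d^5 = -A^10 - 5*A^6 - 10*A^2 - 10*A^-2 - 5*A^-6 - A^-10; d^6 = A^12 + 6*A^8 + 15*A^4 + 20 + 15*A^-4 + 6*A^-8 + A^-12.
  A^10 * (d^5) = -A^20 - 5*A^16 - 10*A^12 - 10*A^8 - 5*A^4 - 1
  A^8 * (10*d^4) = 10*A^16 + 40*A^12 + 60*A^8 + 40*A^4 + 10
  A^6 * (43*d^3 + 2*d^5) = -2*A^16 - 53*A^12 - 149*A^8 - 149*A^4 - 53 - 2*A^-4
  A^4 * (98*d^2 + 22*d^4) = 22*A^12 + 186*A^8 + 328*A^4 + 186 + 22*A^-4
  A^2 * (121*d + 83*d^3 + 6*d^5) = -6*A^12 - 113*A^8 - 430*A^4 - 430 - 113*A^-4 - 6*A^-8
  A^0 * (73 + 140*d^2 + 38*d^4 + d^6) = A^12 + 44*A^8 + 307*A^4 + 601 + 307*A^-4 + 44*A^-8 + A^-12
  A^-2 * (121*d + 79*d^3 + 10*d^5) = -10*A^8 - 129*A^4 - 458 - 458*A^-4 - 129*A^-8 - 10*A^-12
  A^-4 * (95*d^2 + 24*d^4 + d^6) = A^8 + 30*A^4 + 206 + 354*A^-4 + 206*A^-8 + 30*A^-12 + A^-16
  A^-6 * (42*d^3 + 3*d^5) = -3*A^4 - 57 - 156*A^-4 - 156*A^-8 - 57*A^-12 - 3*A^-16
  A^-8 * (10*d^4) = 10 + 40*A^-4 + 60*A^-8 + 40*A^-12 + 10*A^-16
  A^-10 * (d^5) = -1 - 5*A^-4 - 10*A^-8 - 10*A^-12 - 5*A^-16 - A^-20
Summing the groups: <K> = -A^20 + 3*A^16 - 6*A^12 + 9*A^8 - 11*A^4 + 13 - 11*A^-4 + 9*A^-8 - 6*A^-12 + 3*A^-16 - A^-20
Normalise by the writhe: (-A^3)^(-w) = (-A^3)^(0) = 1, so f(A) = 1 * <K> = -A^20 + 3*A^16 - 6*A^12 + 9*A^8 - 11*A^4 + 13 - 11*A^-4 + 9*A^-8 - 6*A^-12 + 3*A^-16 - A^-20.
Substitute A = t^(-1/4), i.e. A^e → t^(-e/4): V(t) = -t^5 + 3*t^4 - 6*t^3 + 9*t^2 - 11*t + 13 - 11*t^-1 + 9*t^-2 - 6*t^-3 + 3*t^-4 - t^-5

Answer: -t^5 + 3*t^4 - 6*t^3 + 9*t^2 - 11*t + 13 - 11*t^-1 + 9*t^-2 - 6*t^-3 + 3*t^-4 - t^-5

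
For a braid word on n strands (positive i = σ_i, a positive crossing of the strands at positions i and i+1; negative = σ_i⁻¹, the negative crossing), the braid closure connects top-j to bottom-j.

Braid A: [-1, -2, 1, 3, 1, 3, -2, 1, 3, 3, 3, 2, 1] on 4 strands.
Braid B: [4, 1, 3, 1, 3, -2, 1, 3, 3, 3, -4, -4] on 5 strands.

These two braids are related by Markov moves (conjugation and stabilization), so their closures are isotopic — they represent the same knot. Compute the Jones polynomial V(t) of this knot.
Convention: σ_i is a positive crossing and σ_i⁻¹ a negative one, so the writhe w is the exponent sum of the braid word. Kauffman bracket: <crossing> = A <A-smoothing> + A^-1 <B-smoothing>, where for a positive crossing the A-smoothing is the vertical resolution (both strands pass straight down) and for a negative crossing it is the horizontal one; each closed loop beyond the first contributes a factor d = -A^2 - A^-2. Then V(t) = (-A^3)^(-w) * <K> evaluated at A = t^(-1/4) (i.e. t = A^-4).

Markov-equivalent braids have isotopic closures, hence identical knot invariants. Strip the Markov moves from each word to reach a common short braid β, then compute V(t) once on β.
Braid A: s1^-1 s2^-1 s1 s3 s1 s3 s2^-1 s1 s3 s3 s3 s2 s1 on 4 strands reduces by inverse Markov moves (closure unchanged at each step):
  Deconjugate: the word is γ·β·γ⁻¹ with γ = s1^-1 s2^-1 (prefix) and γ⁻¹ = s2 s1 (suffix); strip both.
Reduced to β = s1 s3 s1 s3 s2^-1 s1 s3 s3 s3 on 4 strands, 9 crossings.
Braid B: s4 s1 s3 s1 s3 s2^-1 s1 s3 s3 s3 s4^-1 s4^-1 on 5 strands reduces by inverse Markov moves (closure unchanged at each step):
  Deconjugate: the word is γ·β·γ⁻¹ with γ = s4 (prefix) and γ⁻¹ = s4^-1 (suffix); strip both.
  Destabilize: the word has the form β·s4^-1 where s4^-1 occurs only as the final letter (β ∈ B_4); drop it and the last strand → 4 strands.
Reduced to β = s1 s3 s1 s3 s2^-1 s1 s3 s3 s3 on 4 strands, 9 crossings.
Both give the same β = s1 s3 s1 s3 s2^-1 s1 s3 s3 s3 on 4 strands, so one state sum suffices:
Braid: s1 s3 s1 s3 s2^-1 s1 s3 s3 s3 on 4 strands, 9 crossings.
Writhe w = (#positive) - (#negative) = 8 - 1 = 7.
Enumerate smoothing states for the bracket polynomial. There are 2^9 = 512 states.
For each crossing: s=0 is the vertical smoothing, s=1 horizontal. Crossing k contributes A^(sign_k * (1 - 2*s_k)); loop factor d = -A^2 - A^-2.
Tabulate the states by total A-exponent and number of loops L (A-exp: L × count):
  A^9: L=3 ×1
  A^7: L=2 ×8, L=4 ×1
  A^5: L=1 ×15, L=3 ×21
  A^3: L=2 ×60, L=4 ×24
  A^1: L=3 ×110, L=5 ×16
  A^-1: L=4 ×120, L=6 ×6
  A^-3: L=5 ×83, L=7 ×1
  A^-5: L=6 ×36
  A^-7: L=7 ×9
  A^-9: L=8 ×1
Each group contributes A^e * Σ count * d^(L-1):
Powers of d = -A^2 - A^-2: d^2 = A^4 + 2 + A^-4; d^3 = -A^6 - 3*A^2 - 3*A^-2 - A^-6; d^4 = A^8 + 4*A^4 + 6 + 4*A^-4 + A^-8; d^5 = -A^10 - 5*A^6 - 10*A^2 - 10*A^-2 - 5*A^-6 - A^-10; d^6 = A^12 + 6*A^8 + 15*A^4 + 20 + 15*A^-4 + 6*A^-8 + A^-12; d^7 = -A^14 - 7*A^10 - 21*A^6 - 35*A^2 - 35*A^-2 - 21*A^-6 - 7*A^-10 - A^-14.
  A^9 * (d^2) = A^13 + 2*A^9 + A^5
  A^7 * (8*d + d^3) = -A^13 - 11*A^9 - 11*A^5 - A
  A^5 * (15 + 21*d^2) = 21*A^9 + 57*A^5 + 21*A
  A^3 * (60*d + 24*d^3) = -24*A^9 - 132*A^5 - 132*A - 24*A^-3
  A^1 * (110*d^2 + 16*d^4) = 16*A^9 + 174*A^5 + 316*A + 174*A^-3 + 16*A^-7
  A^-1 * (120*d^3 + 6*d^5) = -6*A^9 - 150*A^5 - 420*A - 420*A^-3 - 150*A^-7 - 6*A^-11
  A^-3 * (83*d^4 + d^6) = A^9 + 89*A^5 + 347*A + 518*A^-3 + 347*A^-7 + 89*A^-11 + A^-15
  A^-5 * (36*d^5) = -36*A^5 - 180*A - 360*A^-3 - 360*A^-7 - 180*A^-11 - 36*A^-15
  A^-7 * (9*d^6) = 9*A^5 + 54*A + 135*A^-3 + 180*A^-7 + 135*A^-11 + 54*A^-15 + 9*A^-19
  A^-9 * (d^7) = -A^5 - 7*A - 21*A^-3 - 35*A^-7 - 35*A^-11 - 21*A^-15 - 7*A^-19 - A^-23
Summing the groups: <K> = -A^9 - 2*A + 2*A^-3 - 2*A^-7 + 3*A^-11 - 2*A^-15 + 2*A^-19 - A^-23
Normalise by the writhe: (-A^3)^(-w) = (-A^3)^(-7) = -A^-21, so f(A) = -A^-21 * <K> = A^-12 + 2*A^-20 - 2*A^-24 + 2*A^-28 - 3*A^-32 + 2*A^-36 - 2*A^-40 + A^-44.
Substitute A = t^(-1/4), i.e. A^e → t^(-e/4): V(t) = t^11 - 2*t^10 + 2*t^9 - 3*t^8 + 2*t^7 - 2*t^6 + 2*t^5 + t^3

Answer: t^11 - 2*t^10 + 2*t^9 - 3*t^8 + 2*t^7 - 2*t^6 + 2*t^5 + t^3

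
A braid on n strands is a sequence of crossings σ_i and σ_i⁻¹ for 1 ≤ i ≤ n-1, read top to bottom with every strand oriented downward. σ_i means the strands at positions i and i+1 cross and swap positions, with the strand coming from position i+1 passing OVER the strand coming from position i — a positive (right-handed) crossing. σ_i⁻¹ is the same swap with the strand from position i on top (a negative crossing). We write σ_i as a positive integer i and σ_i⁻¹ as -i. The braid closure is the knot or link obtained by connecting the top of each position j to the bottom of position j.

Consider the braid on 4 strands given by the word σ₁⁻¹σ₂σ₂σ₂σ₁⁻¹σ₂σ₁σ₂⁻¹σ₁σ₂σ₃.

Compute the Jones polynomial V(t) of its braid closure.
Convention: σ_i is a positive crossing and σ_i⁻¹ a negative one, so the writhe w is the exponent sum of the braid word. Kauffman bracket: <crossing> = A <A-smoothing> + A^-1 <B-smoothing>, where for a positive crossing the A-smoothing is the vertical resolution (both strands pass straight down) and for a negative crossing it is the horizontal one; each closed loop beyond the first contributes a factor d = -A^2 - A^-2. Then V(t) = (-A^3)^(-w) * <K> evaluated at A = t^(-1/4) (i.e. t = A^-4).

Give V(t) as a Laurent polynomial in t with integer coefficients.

-t^8 + t^7 - 2*t^6 + 3*t^5 - 3*t^4 + 4*t^3 - 2*t^2 + 2*t - 1

Derivation:
The presented braid s1^-1 s2 s2 s2 s1^-1 s2 s1 s2^-1 s1 s2 s3 on 4 strands reduces by inverse Markov moves (closure unchanged at each step):
  Destabilize: the word has the form β·s3 where s3 occurs only as the final letter (β ∈ B_3); drop it and the last strand → 3 strands.
Reduced to β = s1^-1 s2 s2 s2 s1^-1 s2 s1 s2^-1 s1 s2 on 3 strands, 10 crossings.
Compute on β:
Braid: s1^-1 s2 s2 s2 s1^-1 s2 s1 s2^-1 s1 s2 on 3 strands, 10 crossings.
Writhe w = (#positive) - (#negative) = 7 - 3 = 4.
Enumerate smoothing states for the bracket polynomial. There are 2^10 = 1024 states.
Each crossing splits two ways (0=vertical, 1=horizontal). The state's weight is A^(#A-smoothings - #B-smoothings) * d^(loops - 1).
Tabulate the states by total A-exponent and number of loops L (A-exp: L × count):
  A^10: L=2 ×1
  A^8: L=1 ×5, L=3 ×5
  A^6: L=2 ×39, L=4 ×6
  A^4: L=1 ×34, L=3 ×85, L=5 ×1
  A^2: L=2 ×138, L=4 ×72
  A^0: L=1 ×48, L=3 ×167, L=5 ×37
  A^-2: L=2 ×91, L=4 ×109, L=6 ×10
  A^-4: L=3 ×82, L=5 ×37, L=7 ×1
  A^-6: L=4 ×40, L=6 ×5
  A^-8: L=5 ×10
  A^-10: L=6 ×1
Each group contributes A^e * Σ count * d^(L-1):
Powers of d = -A^2 - A^-2: d^2 = A^4 + 2 + A^-4; d^3 = -A^6 - 3*A^2 - 3*A^-2 - A^-6; d^4 = A^8 + 4*A^4 + 6 + 4*A^-4 + A^-8; d^5 = -A^10 - 5*A^6 - 10*A^2 - 10*A^-2 - 5*A^-6 - A^-10; d^6 = A^12 + 6*A^8 + 15*A^4 + 20 + 15*A^-4 + 6*A^-8 + A^-12.
  A^10 * (d) = -A^12 - A^8
  A^8 * (5 + 5*d^2) = 5*A^12 + 15*A^8 + 5*A^4
  A^6 * (39*d + 6*d^3) = -6*A^12 - 57*A^8 - 57*A^4 - 6
  A^4 * (34 + 85*d^2 + d^4) = A^12 + 89*A^8 + 210*A^4 + 89 + A^-4
  A^2 * (138*d + 72*d^3) = -72*A^8 - 354*A^4 - 354 - 72*A^-4
  A^0 * (48 + 167*d^2 + 37*d^4) = 37*A^8 + 315*A^4 + 604 + 315*A^-4 + 37*A^-8
  A^-2 * (91*d + 109*d^3 + 10*d^5) = -10*A^8 - 159*A^4 - 518 - 518*A^-4 - 159*A^-8 - 10*A^-12
  A^-4 * (82*d^2 + 37*d^4 + d^6) = A^8 + 43*A^4 + 245 + 406*A^-4 + 245*A^-8 + 43*A^-12 + A^-16
  A^-6 * (40*d^3 + 5*d^5) = -5*A^4 - 65 - 170*A^-4 - 170*A^-8 - 65*A^-12 - 5*A^-16
  A^-8 * (10*d^4) = 10 + 40*A^-4 + 60*A^-8 + 40*A^-12 + 10*A^-16
  A^-10 * (d^5) = -1 - 5*A^-4 - 10*A^-8 - 10*A^-12 - 5*A^-16 - A^-20
Summing the groups: <K> = -A^12 + 2*A^8 - 2*A^4 + 4 - 3*A^-4 + 3*A^-8 - 2*A^-12 + A^-16 - A^-20
Normalise by the writhe: (-A^3)^(-w) = (-A^3)^(-4) = A^-12, so f(A) = A^-12 * <K> = -1 + 2*A^-4 - 2*A^-8 + 4*A^-12 - 3*A^-16 + 3*A^-20 - 2*A^-24 + A^-28 - A^-32.
Substitute A = t^(-1/4), i.e. A^e → t^(-e/4): V(t) = -t^8 + t^7 - 2*t^6 + 3*t^5 - 3*t^4 + 4*t^3 - 2*t^2 + 2*t - 1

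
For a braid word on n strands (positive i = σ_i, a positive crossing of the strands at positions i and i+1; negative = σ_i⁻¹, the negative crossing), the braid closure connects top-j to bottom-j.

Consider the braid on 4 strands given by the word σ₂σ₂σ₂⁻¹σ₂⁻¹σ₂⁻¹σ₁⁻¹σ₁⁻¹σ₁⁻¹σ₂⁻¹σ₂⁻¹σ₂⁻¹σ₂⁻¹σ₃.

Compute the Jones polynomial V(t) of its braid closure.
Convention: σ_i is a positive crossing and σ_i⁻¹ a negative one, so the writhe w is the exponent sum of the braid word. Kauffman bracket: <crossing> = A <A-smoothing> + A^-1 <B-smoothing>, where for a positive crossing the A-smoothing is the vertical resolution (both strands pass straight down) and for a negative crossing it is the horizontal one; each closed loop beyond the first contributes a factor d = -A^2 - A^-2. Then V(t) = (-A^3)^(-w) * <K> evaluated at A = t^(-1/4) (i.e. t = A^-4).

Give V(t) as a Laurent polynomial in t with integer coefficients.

The presented braid s2 s2 s2^-1 s2^-1 s2^-1 s1^-1 s1^-1 s1^-1 s2^-1 s2^-1 s2^-1 s2^-1 s3 on 4 strands reduces by inverse Markov moves (closure unchanged at each step):
  Destabilize: the word has the form β·s3 where s3 occurs only as the final letter (β ∈ B_3); drop it and the last strand → 3 strands.
  Deconjugate: the word is γ·β·γ⁻¹ with γ = s2 s2 (prefix) and γ⁻¹ = s2^-1 s2^-1 (suffix); strip both.
Reduced to β = s2^-1 s2^-1 s2^-1 s1^-1 s1^-1 s1^-1 s2^-1 s2^-1 on 3 strands, 8 crossings.
Compute on β:
Braid: s2^-1 s2^-1 s2^-1 s1^-1 s1^-1 s1^-1 s2^-1 s2^-1 on 3 strands, 8 crossings.
Writhe w = (#positive) - (#negative) = 0 - 8 = -8.
State-sum expansion of <K>. There are 2^8 = 256 states.
For each crossing: s=0 is the vertical smoothing, s=1 horizontal. Crossing k contributes A^(sign_k * (1 - 2*s_k)); loop factor d = -A^2 - A^-2.
Tabulate the states by total A-exponent and number of loops L (A-exp: L × count):
  A^8: L=7 ×1
  A^6: L=6 ×8
  A^4: L=5 ×28
  A^2: L=4 ×55, L=6 ×1
  A^0: L=3 ×65, L=5 ×5
  A^-2: L=2 ×45, L=4 ×11
  A^-4: L=1 ×15, L=3 ×13
  A^-6: L=2 ×8
  A^-8: L=3 ×1
Each group contributes A^e * Σ count * d^(L-1):
Powers of d = -A^2 - A^-2: d^2 = A^4 + 2 + A^-4; d^3 = -A^6 - 3*A^2 - 3*A^-2 - A^-6; d^4 = A^8 + 4*A^4 + 6 + 4*A^-4 + A^-8; d^5 = -A^10 - 5*A^6 - 10*A^2 - 10*A^-2 - 5*A^-6 - A^-10; d^6 = A^12 + 6*A^8 + 15*A^4 + 20 + 15*A^-4 + 6*A^-8 + A^-12.
  A^8 * (d^6) = A^20 + 6*A^16 + 15*A^12 + 20*A^8 + 15*A^4 + 6 + A^-4
  A^6 * (8*d^5) = -8*A^16 - 40*A^12 - 80*A^8 - 80*A^4 - 40 - 8*A^-4
  A^4 * (28*d^4) = 28*A^12 + 112*A^8 + 168*A^4 + 112 + 28*A^-4
  A^2 * (55*d^3 + d^5) = -A^12 - 60*A^8 - 175*A^4 - 175 - 60*A^-4 - A^-8
  A^0 * (65*d^2 + 5*d^4) = 5*A^8 + 85*A^4 + 160 + 85*A^-4 + 5*A^-8
  A^-2 * (45*d + 11*d^3) = -11*A^4 - 78 - 78*A^-4 - 11*A^-8
  A^-4 * (15 + 13*d^2) = 13 + 41*A^-4 + 13*A^-8
  A^-6 * (8*d) = -8*A^-4 - 8*A^-8
  A^-8 * (d^2) = A^-4 + 2*A^-8 + A^-12
Summing the groups: <K> = A^20 - 2*A^16 + 2*A^12 - 3*A^8 + 2*A^4 - 2 + 2*A^-4 + A^-12
Normalise by the writhe: (-A^3)^(-w) = (-A^3)^(8) = A^24, so f(A) = A^24 * <K> = A^44 - 2*A^40 + 2*A^36 - 3*A^32 + 2*A^28 - 2*A^24 + 2*A^20 + A^12.
Substitute A = t^(-1/4), i.e. A^e → t^(-e/4): V(t) = t^-3 + 2*t^-5 - 2*t^-6 + 2*t^-7 - 3*t^-8 + 2*t^-9 - 2*t^-10 + t^-11

Answer: t^-3 + 2*t^-5 - 2*t^-6 + 2*t^-7 - 3*t^-8 + 2*t^-9 - 2*t^-10 + t^-11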